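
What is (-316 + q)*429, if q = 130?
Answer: -79794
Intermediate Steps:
(-316 + q)*429 = (-316 + 130)*429 = -186*429 = -79794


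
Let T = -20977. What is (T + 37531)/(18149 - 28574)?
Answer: -5518/3475 ≈ -1.5879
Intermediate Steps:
(T + 37531)/(18149 - 28574) = (-20977 + 37531)/(18149 - 28574) = 16554/(-10425) = 16554*(-1/10425) = -5518/3475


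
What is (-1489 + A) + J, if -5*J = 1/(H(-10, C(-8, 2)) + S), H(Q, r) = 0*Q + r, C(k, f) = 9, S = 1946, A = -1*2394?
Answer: -37956326/9775 ≈ -3883.0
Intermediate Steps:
A = -2394
H(Q, r) = r (H(Q, r) = 0 + r = r)
J = -1/9775 (J = -1/(5*(9 + 1946)) = -⅕/1955 = -⅕*1/1955 = -1/9775 ≈ -0.00010230)
(-1489 + A) + J = (-1489 - 2394) - 1/9775 = -3883 - 1/9775 = -37956326/9775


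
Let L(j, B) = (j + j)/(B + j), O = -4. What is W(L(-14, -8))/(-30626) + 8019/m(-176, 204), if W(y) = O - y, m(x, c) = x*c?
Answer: -40900097/183265984 ≈ -0.22317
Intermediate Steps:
m(x, c) = c*x
L(j, B) = 2*j/(B + j) (L(j, B) = (2*j)/(B + j) = 2*j/(B + j))
W(y) = -4 - y
W(L(-14, -8))/(-30626) + 8019/m(-176, 204) = (-4 - 2*(-14)/(-8 - 14))/(-30626) + 8019/((204*(-176))) = (-4 - 2*(-14)/(-22))*(-1/30626) + 8019/(-35904) = (-4 - 2*(-14)*(-1)/22)*(-1/30626) + 8019*(-1/35904) = (-4 - 1*14/11)*(-1/30626) - 243/1088 = (-4 - 14/11)*(-1/30626) - 243/1088 = -58/11*(-1/30626) - 243/1088 = 29/168443 - 243/1088 = -40900097/183265984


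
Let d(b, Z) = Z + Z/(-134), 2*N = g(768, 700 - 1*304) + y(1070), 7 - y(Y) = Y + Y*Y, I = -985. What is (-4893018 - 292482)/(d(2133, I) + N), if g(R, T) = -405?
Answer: 231619000/25645887 ≈ 9.0314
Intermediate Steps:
y(Y) = 7 - Y - Y² (y(Y) = 7 - (Y + Y*Y) = 7 - (Y + Y²) = 7 + (-Y - Y²) = 7 - Y - Y²)
N = -573184 (N = (-405 + (7 - 1*1070 - 1*1070²))/2 = (-405 + (7 - 1070 - 1*1144900))/2 = (-405 + (7 - 1070 - 1144900))/2 = (-405 - 1145963)/2 = (½)*(-1146368) = -573184)
d(b, Z) = 133*Z/134 (d(b, Z) = Z + Z*(-1/134) = Z - Z/134 = 133*Z/134)
(-4893018 - 292482)/(d(2133, I) + N) = (-4893018 - 292482)/((133/134)*(-985) - 573184) = -5185500/(-131005/134 - 573184) = -5185500/(-76937661/134) = -5185500*(-134/76937661) = 231619000/25645887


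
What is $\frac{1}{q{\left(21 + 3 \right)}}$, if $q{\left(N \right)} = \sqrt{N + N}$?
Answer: $\frac{\sqrt{3}}{12} \approx 0.14434$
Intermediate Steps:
$q{\left(N \right)} = \sqrt{2} \sqrt{N}$ ($q{\left(N \right)} = \sqrt{2 N} = \sqrt{2} \sqrt{N}$)
$\frac{1}{q{\left(21 + 3 \right)}} = \frac{1}{\sqrt{2} \sqrt{21 + 3}} = \frac{1}{\sqrt{2} \sqrt{24}} = \frac{1}{\sqrt{2} \cdot 2 \sqrt{6}} = \frac{1}{4 \sqrt{3}} = \frac{\sqrt{3}}{12}$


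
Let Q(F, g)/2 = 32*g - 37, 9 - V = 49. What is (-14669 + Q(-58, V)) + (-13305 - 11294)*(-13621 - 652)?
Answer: 351084224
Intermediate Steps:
V = -40 (V = 9 - 1*49 = 9 - 49 = -40)
Q(F, g) = -74 + 64*g (Q(F, g) = 2*(32*g - 37) = 2*(-37 + 32*g) = -74 + 64*g)
(-14669 + Q(-58, V)) + (-13305 - 11294)*(-13621 - 652) = (-14669 + (-74 + 64*(-40))) + (-13305 - 11294)*(-13621 - 652) = (-14669 + (-74 - 2560)) - 24599*(-14273) = (-14669 - 2634) + 351101527 = -17303 + 351101527 = 351084224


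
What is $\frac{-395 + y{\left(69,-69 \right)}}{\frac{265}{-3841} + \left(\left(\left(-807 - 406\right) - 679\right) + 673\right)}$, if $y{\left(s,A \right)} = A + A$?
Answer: $\frac{157481}{360188} \approx 0.43722$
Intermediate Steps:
$y{\left(s,A \right)} = 2 A$
$\frac{-395 + y{\left(69,-69 \right)}}{\frac{265}{-3841} + \left(\left(\left(-807 - 406\right) - 679\right) + 673\right)} = \frac{-395 + 2 \left(-69\right)}{\frac{265}{-3841} + \left(\left(\left(-807 - 406\right) - 679\right) + 673\right)} = \frac{-395 - 138}{265 \left(- \frac{1}{3841}\right) + \left(\left(-1213 - 679\right) + 673\right)} = - \frac{533}{- \frac{265}{3841} + \left(-1892 + 673\right)} = - \frac{533}{- \frac{265}{3841} - 1219} = - \frac{533}{- \frac{4682444}{3841}} = \left(-533\right) \left(- \frac{3841}{4682444}\right) = \frac{157481}{360188}$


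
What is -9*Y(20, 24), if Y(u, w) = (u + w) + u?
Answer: -576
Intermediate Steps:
Y(u, w) = w + 2*u
-9*Y(20, 24) = -9*(24 + 2*20) = -9*(24 + 40) = -9*64 = -576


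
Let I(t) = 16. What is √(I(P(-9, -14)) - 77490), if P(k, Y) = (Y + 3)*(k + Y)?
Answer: I*√77474 ≈ 278.34*I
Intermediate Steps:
P(k, Y) = (3 + Y)*(Y + k)
√(I(P(-9, -14)) - 77490) = √(16 - 77490) = √(-77474) = I*√77474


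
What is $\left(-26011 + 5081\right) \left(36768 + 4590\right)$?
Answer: $-865622940$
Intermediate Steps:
$\left(-26011 + 5081\right) \left(36768 + 4590\right) = \left(-20930\right) 41358 = -865622940$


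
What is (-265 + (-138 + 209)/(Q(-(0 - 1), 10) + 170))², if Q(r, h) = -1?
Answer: 1999341796/28561 ≈ 70003.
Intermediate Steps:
(-265 + (-138 + 209)/(Q(-(0 - 1), 10) + 170))² = (-265 + (-138 + 209)/(-1 + 170))² = (-265 + 71/169)² = (-44714/169)² = 1999341796/28561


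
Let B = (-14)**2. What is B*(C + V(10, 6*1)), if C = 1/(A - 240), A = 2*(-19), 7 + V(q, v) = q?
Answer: 81634/139 ≈ 587.29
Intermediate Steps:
V(q, v) = -7 + q
A = -38
C = -1/278 (C = 1/(-38 - 240) = 1/(-278) = -1/278 ≈ -0.0035971)
B = 196
B*(C + V(10, 6*1)) = 196*(-1/278 + (-7 + 10)) = 196*(-1/278 + 3) = 196*(833/278) = 81634/139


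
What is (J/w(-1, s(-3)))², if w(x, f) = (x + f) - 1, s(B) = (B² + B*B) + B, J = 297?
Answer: 88209/169 ≈ 521.95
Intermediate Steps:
s(B) = B + 2*B² (s(B) = (B² + B²) + B = 2*B² + B = B + 2*B²)
w(x, f) = -1 + f + x (w(x, f) = (f + x) - 1 = -1 + f + x)
(J/w(-1, s(-3)))² = (297/(-1 - 3*(1 + 2*(-3)) - 1))² = (297/(-1 - 3*(1 - 6) - 1))² = (297/(-1 - 3*(-5) - 1))² = (297/(-1 + 15 - 1))² = (297/13)² = 88209/169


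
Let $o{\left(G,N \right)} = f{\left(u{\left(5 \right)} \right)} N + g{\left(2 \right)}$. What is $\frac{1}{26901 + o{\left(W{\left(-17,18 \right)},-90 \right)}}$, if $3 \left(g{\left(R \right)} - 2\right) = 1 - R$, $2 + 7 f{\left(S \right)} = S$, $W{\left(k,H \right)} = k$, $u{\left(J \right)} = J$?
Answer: $\frac{21}{564146} \approx 3.7224 \cdot 10^{-5}$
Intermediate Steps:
$f{\left(S \right)} = - \frac{2}{7} + \frac{S}{7}$
$g{\left(R \right)} = \frac{7}{3} - \frac{R}{3}$ ($g{\left(R \right)} = 2 + \frac{1 - R}{3} = 2 - \left(- \frac{1}{3} + \frac{R}{3}\right) = \frac{7}{3} - \frac{R}{3}$)
$o{\left(G,N \right)} = \frac{5}{3} + \frac{3 N}{7}$ ($o{\left(G,N \right)} = \left(- \frac{2}{7} + \frac{1}{7} \cdot 5\right) N + \left(\frac{7}{3} - \frac{2}{3}\right) = \left(- \frac{2}{7} + \frac{5}{7}\right) N + \left(\frac{7}{3} - \frac{2}{3}\right) = \frac{3 N}{7} + \frac{5}{3} = \frac{5}{3} + \frac{3 N}{7}$)
$\frac{1}{26901 + o{\left(W{\left(-17,18 \right)},-90 \right)}} = \frac{1}{26901 + \left(\frac{5}{3} + \frac{3}{7} \left(-90\right)\right)} = \frac{1}{26901 + \left(\frac{5}{3} - \frac{270}{7}\right)} = \frac{1}{26901 - \frac{775}{21}} = \frac{1}{\frac{564146}{21}} = \frac{21}{564146}$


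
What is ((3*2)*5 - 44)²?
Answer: 196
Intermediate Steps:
((3*2)*5 - 44)² = (6*5 - 44)² = (30 - 44)² = (-14)² = 196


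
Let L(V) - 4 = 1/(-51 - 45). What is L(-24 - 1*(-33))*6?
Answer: 383/16 ≈ 23.938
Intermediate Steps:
L(V) = 383/96 (L(V) = 4 + 1/(-51 - 45) = 4 + 1/(-96) = 4 - 1/96 = 383/96)
L(-24 - 1*(-33))*6 = (383/96)*6 = 383/16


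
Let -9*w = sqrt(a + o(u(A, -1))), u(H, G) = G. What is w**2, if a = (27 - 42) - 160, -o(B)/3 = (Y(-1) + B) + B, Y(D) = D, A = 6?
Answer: -166/81 ≈ -2.0494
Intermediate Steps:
o(B) = 3 - 6*B (o(B) = -3*((-1 + B) + B) = -3*(-1 + 2*B) = 3 - 6*B)
a = -175 (a = -15 - 160 = -175)
w = -I*sqrt(166)/9 (w = -sqrt(-175 + (3 - 6*(-1)))/9 = -sqrt(-175 + (3 + 6))/9 = -sqrt(-175 + 9)/9 = -I*sqrt(166)/9 ≈ -1.4316*I)
w**2 = (-I*sqrt(166)/9)**2 = -166/81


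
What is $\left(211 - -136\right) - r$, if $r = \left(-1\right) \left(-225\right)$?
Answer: $122$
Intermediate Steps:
$r = 225$
$\left(211 - -136\right) - r = \left(211 - -136\right) - 225 = \left(211 + 136\right) - 225 = 347 - 225 = 122$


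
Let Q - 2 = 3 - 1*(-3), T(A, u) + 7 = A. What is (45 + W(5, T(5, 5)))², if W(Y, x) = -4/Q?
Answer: 7921/4 ≈ 1980.3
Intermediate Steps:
T(A, u) = -7 + A
Q = 8 (Q = 2 + (3 - 1*(-3)) = 2 + (3 + 3) = 2 + 6 = 8)
W(Y, x) = -½ (W(Y, x) = -4/8 = -4*⅛ = -½)
(45 + W(5, T(5, 5)))² = (45 - ½)² = (89/2)² = 7921/4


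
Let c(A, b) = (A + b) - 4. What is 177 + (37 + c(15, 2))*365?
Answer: 18427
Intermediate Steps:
c(A, b) = -4 + A + b
177 + (37 + c(15, 2))*365 = 177 + (37 + (-4 + 15 + 2))*365 = 177 + (37 + 13)*365 = 177 + 50*365 = 177 + 18250 = 18427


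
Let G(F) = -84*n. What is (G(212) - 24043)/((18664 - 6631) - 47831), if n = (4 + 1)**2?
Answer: 26143/35798 ≈ 0.73029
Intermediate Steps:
n = 25 (n = 5**2 = 25)
G(F) = -2100 (G(F) = -84*25 = -2100)
(G(212) - 24043)/((18664 - 6631) - 47831) = (-2100 - 24043)/((18664 - 6631) - 47831) = -26143/(12033 - 47831) = -26143/(-35798) = -26143*(-1/35798) = 26143/35798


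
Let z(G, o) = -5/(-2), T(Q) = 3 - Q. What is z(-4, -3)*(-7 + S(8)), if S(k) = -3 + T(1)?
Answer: -20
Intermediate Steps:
S(k) = -1 (S(k) = -3 + (3 - 1*1) = -3 + (3 - 1) = -3 + 2 = -1)
z(G, o) = 5/2 (z(G, o) = -5*(-½) = 5/2)
z(-4, -3)*(-7 + S(8)) = 5*(-7 - 1)/2 = (5/2)*(-8) = -20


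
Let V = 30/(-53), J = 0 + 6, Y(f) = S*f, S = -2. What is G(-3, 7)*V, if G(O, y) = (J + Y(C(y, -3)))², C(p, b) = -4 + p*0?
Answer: -5880/53 ≈ -110.94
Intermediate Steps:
C(p, b) = -4 (C(p, b) = -4 + 0 = -4)
Y(f) = -2*f
J = 6
V = -30/53 (V = 30*(-1/53) = -30/53 ≈ -0.56604)
G(O, y) = 196 (G(O, y) = (6 - 2*(-4))² = (6 + 8)² = 14² = 196)
G(-3, 7)*V = 196*(-30/53) = -5880/53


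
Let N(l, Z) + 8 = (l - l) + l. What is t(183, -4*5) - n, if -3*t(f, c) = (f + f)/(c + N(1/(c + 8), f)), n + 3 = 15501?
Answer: -5221362/337 ≈ -15494.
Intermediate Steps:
n = 15498 (n = -3 + 15501 = 15498)
N(l, Z) = -8 + l (N(l, Z) = -8 + ((l - l) + l) = -8 + (0 + l) = -8 + l)
t(f, c) = -2*f/(3*(-8 + c + 1/(8 + c))) (t(f, c) = -(f + f)/(3*(c + (-8 + 1/(c + 8)))) = -2*f/(3*(c + (-8 + 1/(8 + c)))) = -2*f/(3*(-8 + c + 1/(8 + c))))
t(183, -4*5) - n = (⅔)*183*(-8 - (-4)*5)/(-63 + (-4*5)²) - 1*15498 = (⅔)*183*(-8 - 1*(-20))/(-63 + (-20)²) - 15498 = (⅔)*183*(-8 + 20)/(-63 + 400) - 15498 = (⅔)*183*12/337 - 15498 = (⅔)*183*(1/337)*12 - 15498 = 1464/337 - 15498 = -5221362/337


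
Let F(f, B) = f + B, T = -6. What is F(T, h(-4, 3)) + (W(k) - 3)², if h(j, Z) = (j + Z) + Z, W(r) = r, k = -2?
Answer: 21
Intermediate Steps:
h(j, Z) = j + 2*Z (h(j, Z) = (Z + j) + Z = j + 2*Z)
F(f, B) = B + f
F(T, h(-4, 3)) + (W(k) - 3)² = ((-4 + 2*3) - 6) + (-2 - 3)² = ((-4 + 6) - 6) + (-5)² = (2 - 6) + 25 = -4 + 25 = 21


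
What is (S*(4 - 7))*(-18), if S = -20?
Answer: -1080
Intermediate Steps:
(S*(4 - 7))*(-18) = -20*(4 - 7)*(-18) = -20*(-3)*(-18) = 60*(-18) = -1080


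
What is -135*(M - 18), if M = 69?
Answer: -6885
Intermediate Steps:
-135*(M - 18) = -135*(69 - 18) = -135*51 = -6885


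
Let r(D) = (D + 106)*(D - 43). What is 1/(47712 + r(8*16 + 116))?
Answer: 1/118062 ≈ 8.4701e-6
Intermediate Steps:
r(D) = (-43 + D)*(106 + D) (r(D) = (106 + D)*(-43 + D) = (-43 + D)*(106 + D))
1/(47712 + r(8*16 + 116)) = 1/(47712 + (-4558 + (8*16 + 116)² + 63*(8*16 + 116))) = 1/(47712 + (-4558 + (128 + 116)² + 63*(128 + 116))) = 1/(47712 + (-4558 + 244² + 63*244)) = 1/(47712 + (-4558 + 59536 + 15372)) = 1/(47712 + 70350) = 1/118062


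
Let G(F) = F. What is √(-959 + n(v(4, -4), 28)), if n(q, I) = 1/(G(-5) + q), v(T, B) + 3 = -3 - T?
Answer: I*√215790/15 ≈ 30.969*I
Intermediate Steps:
v(T, B) = -6 - T (v(T, B) = -3 + (-3 - T) = -6 - T)
n(q, I) = 1/(-5 + q)
√(-959 + n(v(4, -4), 28)) = √(-959 + 1/(-5 + (-6 - 1*4))) = √(-959 + 1/(-5 + (-6 - 4))) = √(-959 + 1/(-5 - 10)) = √(-959 + 1/(-15)) = √(-959 - 1/15) = √(-14386/15) = I*√215790/15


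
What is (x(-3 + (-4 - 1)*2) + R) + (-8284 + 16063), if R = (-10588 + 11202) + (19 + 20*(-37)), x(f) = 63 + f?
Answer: 7722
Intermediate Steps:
R = -107 (R = 614 + (19 - 740) = 614 - 721 = -107)
(x(-3 + (-4 - 1)*2) + R) + (-8284 + 16063) = ((63 + (-3 + (-4 - 1)*2)) - 107) + (-8284 + 16063) = ((63 + (-3 - 5*2)) - 107) + 7779 = ((63 + (-3 - 10)) - 107) + 7779 = ((63 - 13) - 107) + 7779 = (50 - 107) + 7779 = -57 + 7779 = 7722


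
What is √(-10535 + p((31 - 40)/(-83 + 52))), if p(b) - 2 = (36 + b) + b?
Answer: I*√10087059/31 ≈ 102.45*I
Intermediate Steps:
p(b) = 38 + 2*b (p(b) = 2 + ((36 + b) + b) = 2 + (36 + 2*b) = 38 + 2*b)
√(-10535 + p((31 - 40)/(-83 + 52))) = √(-10535 + (38 + 2*((31 - 40)/(-83 + 52)))) = √(-10535 + (38 + 2*(-9/(-31)))) = √(-10535 + (38 + 2*(-9*(-1/31)))) = √(-10535 + (38 + 2*(9/31))) = √(-10535 + (38 + 18/31)) = √(-10535 + 1196/31) = √(-325389/31) = I*√10087059/31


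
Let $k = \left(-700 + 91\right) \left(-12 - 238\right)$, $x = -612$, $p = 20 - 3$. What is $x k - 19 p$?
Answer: $-93177323$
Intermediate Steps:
$p = 17$ ($p = 20 - 3 = 17$)
$k = 152250$ ($k = \left(-609\right) \left(-250\right) = 152250$)
$x k - 19 p = \left(-612\right) 152250 - 323 = -93177000 - 323 = -93177323$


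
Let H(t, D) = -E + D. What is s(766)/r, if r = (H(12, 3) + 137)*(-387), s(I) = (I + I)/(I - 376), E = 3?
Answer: -766/10338705 ≈ -7.4091e-5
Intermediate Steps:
H(t, D) = -3 + D (H(t, D) = -1*3 + D = -3 + D)
s(I) = 2*I/(-376 + I) (s(I) = (2*I)/(-376 + I) = 2*I/(-376 + I))
r = -53019 (r = ((-3 + 3) + 137)*(-387) = (0 + 137)*(-387) = 137*(-387) = -53019)
s(766)/r = (2*766/(-376 + 766))/(-53019) = (2*766/390)*(-1/53019) = (2*766*(1/390))*(-1/53019) = (766/195)*(-1/53019) = -766/10338705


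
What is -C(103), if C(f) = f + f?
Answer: -206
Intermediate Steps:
C(f) = 2*f
-C(103) = -2*103 = -1*206 = -206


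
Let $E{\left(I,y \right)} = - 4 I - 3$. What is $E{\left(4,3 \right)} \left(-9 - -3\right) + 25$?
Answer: $139$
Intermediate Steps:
$E{\left(I,y \right)} = -3 - 4 I$
$E{\left(4,3 \right)} \left(-9 - -3\right) + 25 = \left(-3 - 16\right) \left(-9 - -3\right) + 25 = \left(-3 - 16\right) \left(-9 + 3\right) + 25 = \left(-19\right) \left(-6\right) + 25 = 114 + 25 = 139$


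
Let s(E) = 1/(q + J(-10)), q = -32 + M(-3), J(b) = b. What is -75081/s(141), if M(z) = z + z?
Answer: 3603888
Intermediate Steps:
M(z) = 2*z
q = -38 (q = -32 + 2*(-3) = -32 - 6 = -38)
s(E) = -1/48 (s(E) = 1/(-38 - 10) = 1/(-48) = -1/48)
-75081/s(141) = -75081/(-1/48) = -75081*(-48) = 3603888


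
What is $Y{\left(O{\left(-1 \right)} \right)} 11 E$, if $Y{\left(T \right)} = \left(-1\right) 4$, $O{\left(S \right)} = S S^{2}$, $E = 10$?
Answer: $-440$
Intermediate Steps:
$O{\left(S \right)} = S^{3}$
$Y{\left(T \right)} = -4$
$Y{\left(O{\left(-1 \right)} \right)} 11 E = \left(-4\right) 11 \cdot 10 = \left(-44\right) 10 = -440$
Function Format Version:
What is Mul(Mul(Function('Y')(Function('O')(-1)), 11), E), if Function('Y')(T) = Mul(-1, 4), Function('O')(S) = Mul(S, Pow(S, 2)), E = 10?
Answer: -440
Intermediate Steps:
Function('O')(S) = Pow(S, 3)
Function('Y')(T) = -4
Mul(Mul(Function('Y')(Function('O')(-1)), 11), E) = Mul(Mul(-4, 11), 10) = Mul(-44, 10) = -440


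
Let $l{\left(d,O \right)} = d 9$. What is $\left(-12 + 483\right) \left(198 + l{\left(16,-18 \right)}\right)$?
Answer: $161082$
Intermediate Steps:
$l{\left(d,O \right)} = 9 d$
$\left(-12 + 483\right) \left(198 + l{\left(16,-18 \right)}\right) = \left(-12 + 483\right) \left(198 + 9 \cdot 16\right) = 471 \left(198 + 144\right) = 471 \cdot 342 = 161082$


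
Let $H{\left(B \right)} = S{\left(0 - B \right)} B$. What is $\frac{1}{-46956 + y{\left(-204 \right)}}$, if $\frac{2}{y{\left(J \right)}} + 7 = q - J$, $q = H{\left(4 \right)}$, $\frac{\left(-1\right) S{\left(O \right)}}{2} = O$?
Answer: $- \frac{229}{10752922} \approx -2.1297 \cdot 10^{-5}$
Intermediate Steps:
$S{\left(O \right)} = - 2 O$
$H{\left(B \right)} = 2 B^{2}$ ($H{\left(B \right)} = - 2 \left(0 - B\right) B = - 2 \left(- B\right) B = 2 B B = 2 B^{2}$)
$q = 32$ ($q = 2 \cdot 4^{2} = 2 \cdot 16 = 32$)
$y{\left(J \right)} = \frac{2}{25 - J}$ ($y{\left(J \right)} = \frac{2}{-7 - \left(-32 + J\right)} = \frac{2}{25 - J}$)
$\frac{1}{-46956 + y{\left(-204 \right)}} = \frac{1}{-46956 - \frac{2}{-25 - 204}} = \frac{1}{-46956 - \frac{2}{-229}} = \frac{1}{-46956 - - \frac{2}{229}} = \frac{1}{-46956 + \frac{2}{229}} = \frac{1}{- \frac{10752922}{229}} = - \frac{229}{10752922}$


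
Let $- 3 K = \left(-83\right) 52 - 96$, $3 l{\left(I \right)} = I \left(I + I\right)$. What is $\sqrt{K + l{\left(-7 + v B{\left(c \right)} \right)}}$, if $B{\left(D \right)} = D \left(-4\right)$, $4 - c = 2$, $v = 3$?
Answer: $\frac{\sqrt{19002}}{3} \approx 45.949$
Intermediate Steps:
$c = 2$ ($c = 4 - 2 = 2$)
$B{\left(D \right)} = - 4 D$
$l{\left(I \right)} = \frac{2 I^{2}}{3}$ ($l{\left(I \right)} = \frac{I \left(I + I\right)}{3} = \frac{I 2 I}{3} = \frac{2 I^{2}}{3}$)
$K = \frac{4412}{3}$ ($K = - \frac{\left(-83\right) 52 - 96}{3} = - \frac{-4316 - 96}{3} = \left(- \frac{1}{3}\right) \left(-4412\right) = \frac{4412}{3} \approx 1470.7$)
$\sqrt{K + l{\left(-7 + v B{\left(c \right)} \right)}} = \sqrt{\frac{4412}{3} + \frac{2 \left(-7 + 3 \left(\left(-4\right) 2\right)\right)^{2}}{3}} = \sqrt{\frac{4412}{3} + \frac{2 \left(-7 + 3 \left(-8\right)\right)^{2}}{3}} = \sqrt{\frac{4412}{3} + \frac{2 \left(-7 - 24\right)^{2}}{3}} = \sqrt{\frac{4412}{3} + \frac{2 \left(-31\right)^{2}}{3}} = \sqrt{\frac{4412}{3} + \frac{2}{3} \cdot 961} = \sqrt{\frac{4412}{3} + \frac{1922}{3}} = \sqrt{\frac{6334}{3}} = \frac{\sqrt{19002}}{3}$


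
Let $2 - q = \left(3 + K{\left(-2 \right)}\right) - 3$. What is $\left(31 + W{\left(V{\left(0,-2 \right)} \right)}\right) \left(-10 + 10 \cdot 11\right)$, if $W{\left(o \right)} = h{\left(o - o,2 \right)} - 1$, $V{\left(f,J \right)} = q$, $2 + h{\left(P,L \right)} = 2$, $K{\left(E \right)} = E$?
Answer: $3000$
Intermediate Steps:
$h{\left(P,L \right)} = 0$ ($h{\left(P,L \right)} = -2 + 2 = 0$)
$q = 4$ ($q = 2 - \left(\left(3 - 2\right) - 3\right) = 2 - \left(1 - 3\right) = 2 - -2 = 2 + 2 = 4$)
$V{\left(f,J \right)} = 4$
$W{\left(o \right)} = -1$ ($W{\left(o \right)} = 0 - 1 = -1$)
$\left(31 + W{\left(V{\left(0,-2 \right)} \right)}\right) \left(-10 + 10 \cdot 11\right) = \left(31 - 1\right) \left(-10 + 10 \cdot 11\right) = 30 \left(-10 + 110\right) = 30 \cdot 100 = 3000$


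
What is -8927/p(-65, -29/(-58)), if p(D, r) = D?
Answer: 8927/65 ≈ 137.34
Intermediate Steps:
-8927/p(-65, -29/(-58)) = -8927/(-65) = -8927*(-1/65) = 8927/65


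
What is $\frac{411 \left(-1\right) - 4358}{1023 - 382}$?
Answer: $- \frac{4769}{641} \approx -7.4399$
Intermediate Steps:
$\frac{411 \left(-1\right) - 4358}{1023 - 382} = \frac{-411 - 4358}{641} = \left(-4769\right) \frac{1}{641} = - \frac{4769}{641}$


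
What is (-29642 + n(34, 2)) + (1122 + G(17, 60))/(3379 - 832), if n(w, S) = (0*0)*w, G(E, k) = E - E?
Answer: -25165684/849 ≈ -29642.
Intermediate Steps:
G(E, k) = 0
n(w, S) = 0 (n(w, S) = 0*w = 0)
(-29642 + n(34, 2)) + (1122 + G(17, 60))/(3379 - 832) = (-29642 + 0) + (1122 + 0)/(3379 - 832) = -29642 + 1122/2547 = -29642 + 1122*(1/2547) = -29642 + 374/849 = -25165684/849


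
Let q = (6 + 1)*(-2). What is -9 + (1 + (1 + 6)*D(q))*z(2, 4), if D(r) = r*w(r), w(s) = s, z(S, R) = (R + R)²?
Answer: 87863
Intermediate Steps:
z(S, R) = 4*R² (z(S, R) = (2*R)² = 4*R²)
q = -14 (q = 7*(-2) = -14)
D(r) = r² (D(r) = r*r = r²)
-9 + (1 + (1 + 6)*D(q))*z(2, 4) = -9 + (1 + (1 + 6)*(-14)²)*(4*4²) = -9 + (1 + 7*196)*(4*16) = -9 + (1 + 1372)*64 = -9 + 1373*64 = -9 + 87872 = 87863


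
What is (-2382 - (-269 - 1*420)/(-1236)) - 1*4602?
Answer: -8632913/1236 ≈ -6984.6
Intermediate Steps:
(-2382 - (-269 - 1*420)/(-1236)) - 1*4602 = (-2382 - (-269 - 420)*(-1)/1236) - 4602 = (-2382 - (-689)*(-1)/1236) - 4602 = (-2382 - 1*689/1236) - 4602 = (-2382 - 689/1236) - 4602 = -2944841/1236 - 4602 = -8632913/1236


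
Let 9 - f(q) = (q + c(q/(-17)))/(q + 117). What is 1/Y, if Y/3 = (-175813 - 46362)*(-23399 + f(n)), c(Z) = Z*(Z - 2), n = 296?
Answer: 119357/1860900110677350 ≈ 6.4139e-11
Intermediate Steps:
c(Z) = Z*(-2 + Z)
f(q) = 9 - (q - q*(-2 - q/17)/17)/(117 + q) (f(q) = 9 - (q + (q/(-17))*(-2 + q/(-17)))/(q + 117) = 9 - (q + (q*(-1/17))*(-2 + q*(-1/17)))/(117 + q) = 9 - (q + (-q/17)*(-2 - q/17))/(117 + q) = 9 - (q - q*(-2 - q/17)/17)/(117 + q))
Y = 1860900110677350/119357 (Y = 3*((-175813 - 46362)*(-23399 + (304317 - 1*296² + 2278*296)/(289*(117 + 296)))) = 3*(-222175*(-23399 + (1/289)*(304317 - 1*87616 + 674288)/413)) = 3*(-222175*(-23399 + (1/289)*(1/413)*(304317 - 87616 + 674288))) = 3*(-222175*(-23399 + (1/289)*(1/413)*890989)) = 3*(-222175*(-23399 + 890989/119357)) = 3*(-222175*(-2791943454/119357)) = 3*(620300036892450/119357) = 1860900110677350/119357 ≈ 1.5591e+10)
1/Y = 1/(1860900110677350/119357) = 119357/1860900110677350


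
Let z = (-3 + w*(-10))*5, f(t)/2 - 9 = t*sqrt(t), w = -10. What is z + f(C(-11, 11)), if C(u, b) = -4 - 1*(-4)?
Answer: 503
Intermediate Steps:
C(u, b) = 0 (C(u, b) = -4 + 4 = 0)
f(t) = 18 + 2*t**(3/2) (f(t) = 18 + 2*(t*sqrt(t)) = 18 + 2*t**(3/2))
z = 485 (z = (-3 - 10*(-10))*5 = (-3 + 100)*5 = 97*5 = 485)
z + f(C(-11, 11)) = 485 + (18 + 2*0**(3/2)) = 485 + (18 + 2*0) = 485 + (18 + 0) = 485 + 18 = 503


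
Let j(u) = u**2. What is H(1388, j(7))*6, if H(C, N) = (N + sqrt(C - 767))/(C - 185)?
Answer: 98/401 + 6*sqrt(69)/401 ≈ 0.36868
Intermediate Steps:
H(C, N) = (N + sqrt(-767 + C))/(-185 + C)
H(1388, j(7))*6 = ((7**2 + sqrt(-767 + 1388))/(-185 + 1388))*6 = ((49 + sqrt(621))/1203)*6 = ((49 + 3*sqrt(69))/1203)*6 = (49/1203 + sqrt(69)/401)*6 = 98/401 + 6*sqrt(69)/401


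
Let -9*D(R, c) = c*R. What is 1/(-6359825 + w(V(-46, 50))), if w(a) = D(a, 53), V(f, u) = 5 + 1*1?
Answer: -3/19079581 ≈ -1.5724e-7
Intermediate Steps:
V(f, u) = 6 (V(f, u) = 5 + 1 = 6)
D(R, c) = -R*c/9 (D(R, c) = -c*R/9 = -R*c/9)
w(a) = -53*a/9 (w(a) = -⅑*a*53 = -53*a/9)
1/(-6359825 + w(V(-46, 50))) = 1/(-6359825 - 53/9*6) = 1/(-6359825 - 106/3) = 1/(-19079581/3) = -3/19079581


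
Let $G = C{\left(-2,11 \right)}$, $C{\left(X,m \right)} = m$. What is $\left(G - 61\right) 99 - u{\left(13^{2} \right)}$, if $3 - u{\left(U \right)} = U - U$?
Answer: $-4953$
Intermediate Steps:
$G = 11$
$u{\left(U \right)} = 3$ ($u{\left(U \right)} = 3 - \left(U - U\right) = 3 - 0 = 3 + 0 = 3$)
$\left(G - 61\right) 99 - u{\left(13^{2} \right)} = \left(11 - 61\right) 99 - 3 = \left(-50\right) 99 - 3 = -4950 - 3 = -4953$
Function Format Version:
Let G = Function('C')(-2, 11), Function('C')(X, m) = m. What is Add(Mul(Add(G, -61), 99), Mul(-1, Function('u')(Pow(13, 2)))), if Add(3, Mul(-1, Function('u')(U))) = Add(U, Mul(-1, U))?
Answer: -4953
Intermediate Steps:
G = 11
Function('u')(U) = 3 (Function('u')(U) = Add(3, Mul(-1, Add(U, Mul(-1, U)))) = Add(3, Mul(-1, 0)) = Add(3, 0) = 3)
Add(Mul(Add(G, -61), 99), Mul(-1, Function('u')(Pow(13, 2)))) = Add(Mul(Add(11, -61), 99), Mul(-1, 3)) = Add(Mul(-50, 99), -3) = Add(-4950, -3) = -4953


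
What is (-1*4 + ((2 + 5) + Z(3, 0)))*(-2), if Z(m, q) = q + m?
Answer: -12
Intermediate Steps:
Z(m, q) = m + q
(-1*4 + ((2 + 5) + Z(3, 0)))*(-2) = (-1*4 + ((2 + 5) + (3 + 0)))*(-2) = (-4 + (7 + 3))*(-2) = (-4 + 10)*(-2) = 6*(-2) = -12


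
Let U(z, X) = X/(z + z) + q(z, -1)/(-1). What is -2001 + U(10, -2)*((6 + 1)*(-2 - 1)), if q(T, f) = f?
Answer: -20199/10 ≈ -2019.9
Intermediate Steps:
U(z, X) = 1 + X/(2*z) (U(z, X) = X/(z + z) - 1/(-1) = X/((2*z)) - 1*(-1) = X*(1/(2*z)) + 1 = X/(2*z) + 1 = 1 + X/(2*z))
-2001 + U(10, -2)*((6 + 1)*(-2 - 1)) = -2001 + ((10 + (1/2)*(-2))/10)*((6 + 1)*(-2 - 1)) = -2001 + ((10 - 1)/10)*(7*(-3)) = -2001 + ((1/10)*9)*(-21) = -2001 + (9/10)*(-21) = -2001 - 189/10 = -20199/10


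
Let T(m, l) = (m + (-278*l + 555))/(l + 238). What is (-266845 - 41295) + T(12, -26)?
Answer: -65317885/212 ≈ -3.0810e+5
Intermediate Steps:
T(m, l) = (555 + m - 278*l)/(238 + l) (T(m, l) = (m + (555 - 278*l))/(238 + l) = (555 + m - 278*l)/(238 + l))
(-266845 - 41295) + T(12, -26) = (-266845 - 41295) + (555 + 12 - 278*(-26))/(238 - 26) = -308140 + (555 + 12 + 7228)/212 = -308140 + (1/212)*7795 = -308140 + 7795/212 = -65317885/212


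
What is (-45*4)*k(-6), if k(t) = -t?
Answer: -1080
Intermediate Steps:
(-45*4)*k(-6) = (-45*4)*(-1*(-6)) = -180*6 = -1080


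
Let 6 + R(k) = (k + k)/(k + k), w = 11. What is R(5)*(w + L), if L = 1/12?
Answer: -665/12 ≈ -55.417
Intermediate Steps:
L = 1/12 ≈ 0.083333
R(k) = -5 (R(k) = -6 + (k + k)/(k + k) = -6 + (2*k)/((2*k)) = -6 + (2*k)*(1/(2*k)) = -6 + 1 = -5)
R(5)*(w + L) = -5*(11 + 1/12) = -5*133/12 = -665/12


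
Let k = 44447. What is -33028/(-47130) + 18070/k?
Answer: 89216716/80568735 ≈ 1.1073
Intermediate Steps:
-33028/(-47130) + 18070/k = -33028/(-47130) + 18070/44447 = -33028*(-1/47130) + 18070*(1/44447) = 16514/23565 + 1390/3419 = 89216716/80568735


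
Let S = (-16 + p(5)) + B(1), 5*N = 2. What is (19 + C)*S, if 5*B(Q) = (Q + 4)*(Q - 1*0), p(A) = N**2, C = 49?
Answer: -25228/25 ≈ -1009.1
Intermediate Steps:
N = 2/5 (N = (1/5)*2 = 2/5 ≈ 0.40000)
p(A) = 4/25 (p(A) = (2/5)**2 = 4/25)
B(Q) = Q*(4 + Q)/5 (B(Q) = ((Q + 4)*(Q - 1*0))/5 = ((4 + Q)*(Q + 0))/5 = ((4 + Q)*Q)/5 = (Q*(4 + Q))/5 = Q*(4 + Q)/5)
S = -371/25 (S = (-16 + 4/25) + (1/5)*1*(4 + 1) = -396/25 + (1/5)*1*5 = -396/25 + 1 = -371/25 ≈ -14.840)
(19 + C)*S = (19 + 49)*(-371/25) = 68*(-371/25) = -25228/25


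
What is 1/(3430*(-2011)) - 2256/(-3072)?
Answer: 162096623/220727360 ≈ 0.73438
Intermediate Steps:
1/(3430*(-2011)) - 2256/(-3072) = (1/3430)*(-1/2011) - 2256*(-1/3072) = -1/6897730 + 47/64 = 162096623/220727360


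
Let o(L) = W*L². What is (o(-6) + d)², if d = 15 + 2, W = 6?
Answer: 54289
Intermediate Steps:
d = 17
o(L) = 6*L²
(o(-6) + d)² = (6*(-6)² + 17)² = (6*36 + 17)² = (216 + 17)² = 233² = 54289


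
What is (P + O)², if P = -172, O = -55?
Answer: 51529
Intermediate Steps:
(P + O)² = (-172 - 55)² = (-227)² = 51529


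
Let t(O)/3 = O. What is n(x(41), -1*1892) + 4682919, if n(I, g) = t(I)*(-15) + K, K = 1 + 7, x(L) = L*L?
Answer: 4607282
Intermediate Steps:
t(O) = 3*O
x(L) = L**2
K = 8
n(I, g) = 8 - 45*I (n(I, g) = (3*I)*(-15) + 8 = -45*I + 8 = 8 - 45*I)
n(x(41), -1*1892) + 4682919 = (8 - 45*41**2) + 4682919 = (8 - 45*1681) + 4682919 = (8 - 75645) + 4682919 = -75637 + 4682919 = 4607282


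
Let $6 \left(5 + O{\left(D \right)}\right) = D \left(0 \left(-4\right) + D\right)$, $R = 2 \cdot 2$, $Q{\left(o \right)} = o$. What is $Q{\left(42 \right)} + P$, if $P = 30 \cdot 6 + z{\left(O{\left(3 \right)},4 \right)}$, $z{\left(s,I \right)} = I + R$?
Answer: $230$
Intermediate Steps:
$R = 4$
$O{\left(D \right)} = -5 + \frac{D^{2}}{6}$ ($O{\left(D \right)} = -5 + \frac{D \left(0 \left(-4\right) + D\right)}{6} = -5 + \frac{D \left(0 + D\right)}{6} = -5 + \frac{D D}{6} = -5 + \frac{D^{2}}{6}$)
$z{\left(s,I \right)} = 4 + I$ ($z{\left(s,I \right)} = I + 4 = 4 + I$)
$P = 188$ ($P = 30 \cdot 6 + \left(4 + 4\right) = 180 + 8 = 188$)
$Q{\left(42 \right)} + P = 42 + 188 = 230$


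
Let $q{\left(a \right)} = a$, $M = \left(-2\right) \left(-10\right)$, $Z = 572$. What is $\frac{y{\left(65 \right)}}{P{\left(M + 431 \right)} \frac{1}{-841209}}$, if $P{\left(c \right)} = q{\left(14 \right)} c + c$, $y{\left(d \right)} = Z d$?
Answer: $- \frac{189552428}{41} \approx -4.6232 \cdot 10^{6}$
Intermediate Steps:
$M = 20$
$y{\left(d \right)} = 572 d$
$P{\left(c \right)} = 15 c$ ($P{\left(c \right)} = 14 c + c = 15 c$)
$\frac{y{\left(65 \right)}}{P{\left(M + 431 \right)} \frac{1}{-841209}} = \frac{572 \cdot 65}{15 \left(20 + 431\right) \frac{1}{-841209}} = \frac{37180}{15 \cdot 451 \left(- \frac{1}{841209}\right)} = \frac{37180}{6765 \left(- \frac{1}{841209}\right)} = \frac{37180}{- \frac{2255}{280403}} = 37180 \left(- \frac{280403}{2255}\right) = - \frac{189552428}{41}$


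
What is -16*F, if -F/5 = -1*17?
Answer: -1360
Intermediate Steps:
F = 85 (F = -(-5)*17 = -5*(-17) = 85)
-16*F = -16*85 = -1360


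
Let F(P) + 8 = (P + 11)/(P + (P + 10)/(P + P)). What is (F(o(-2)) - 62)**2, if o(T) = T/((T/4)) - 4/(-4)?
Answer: 770884/169 ≈ 4561.4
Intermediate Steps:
o(T) = 5 (o(T) = T/((T*(1/4))) - 4*(-1/4) = T/((T/4)) + 1 = T*(4/T) + 1 = 4 + 1 = 5)
F(P) = -8 + (11 + P)/(P + (10 + P)/(2*P)) (F(P) = -8 + (P + 11)/(P + (P + 10)/(P + P)) = -8 + (11 + P)/(P + (10 + P)/((2*P))) = -8 + (11 + P)/(P + (10 + P)*(1/(2*P))) = -8 + (11 + P)/(P + (10 + P)/(2*P)))
(F(o(-2)) - 62)**2 = (2*(-40 - 7*5**2 + 7*5)/(10 + 5 + 2*5**2) - 62)**2 = (2*(-40 - 7*25 + 35)/(10 + 5 + 2*25) - 62)**2 = (2*(-40 - 175 + 35)/(10 + 5 + 50) - 62)**2 = (2*(-180)/65 - 62)**2 = (2*(1/65)*(-180) - 62)**2 = (-72/13 - 62)**2 = (-878/13)**2 = 770884/169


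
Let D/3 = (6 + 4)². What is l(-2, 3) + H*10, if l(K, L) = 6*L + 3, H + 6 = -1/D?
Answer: -1171/30 ≈ -39.033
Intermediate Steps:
D = 300 (D = 3*(6 + 4)² = 3*10² = 3*100 = 300)
H = -1801/300 (H = -6 - 1/300 = -1801/300 ≈ -6.0033)
l(K, L) = 3 + 6*L
l(-2, 3) + H*10 = (3 + 6*3) - 1801/300*10 = (3 + 18) - 1801/30 = 21 - 1801/30 = -1171/30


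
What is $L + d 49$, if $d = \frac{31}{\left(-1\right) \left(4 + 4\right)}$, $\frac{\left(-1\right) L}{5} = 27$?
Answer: $- \frac{2599}{8} \approx -324.88$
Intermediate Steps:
$L = -135$ ($L = \left(-5\right) 27 = -135$)
$d = - \frac{31}{8}$ ($d = \frac{31}{\left(-1\right) 8} = \frac{31}{-8} = 31 \left(- \frac{1}{8}\right) = - \frac{31}{8} \approx -3.875$)
$L + d 49 = -135 - \frac{1519}{8} = - \frac{2599}{8}$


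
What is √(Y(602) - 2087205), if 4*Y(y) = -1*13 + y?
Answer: I*√8348231/2 ≈ 1444.7*I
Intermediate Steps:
Y(y) = -13/4 + y/4 (Y(y) = (-1*13 + y)/4 = (-13 + y)/4 = -13/4 + y/4)
√(Y(602) - 2087205) = √((-13/4 + (¼)*602) - 2087205) = √((-13/4 + 301/2) - 2087205) = √(589/4 - 2087205) = √(-8348231/4) = I*√8348231/2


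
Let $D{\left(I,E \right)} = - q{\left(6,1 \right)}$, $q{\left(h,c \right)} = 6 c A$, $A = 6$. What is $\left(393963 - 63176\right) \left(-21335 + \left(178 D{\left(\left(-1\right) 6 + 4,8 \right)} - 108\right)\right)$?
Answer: $-9212748737$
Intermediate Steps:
$q{\left(h,c \right)} = 36 c$ ($q{\left(h,c \right)} = 6 c 6 = 36 c$)
$D{\left(I,E \right)} = -36$ ($D{\left(I,E \right)} = - 36 \cdot 1 = \left(-1\right) 36 = -36$)
$\left(393963 - 63176\right) \left(-21335 + \left(178 D{\left(\left(-1\right) 6 + 4,8 \right)} - 108\right)\right) = \left(393963 - 63176\right) \left(-21335 + \left(178 \left(-36\right) - 108\right)\right) = 330787 \left(-21335 - 6516\right) = 330787 \left(-27851\right) = -9212748737$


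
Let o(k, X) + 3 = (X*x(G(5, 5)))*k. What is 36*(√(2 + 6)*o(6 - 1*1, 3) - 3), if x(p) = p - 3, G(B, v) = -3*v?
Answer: -108 - 19656*√2 ≈ -27906.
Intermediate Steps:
x(p) = -3 + p
o(k, X) = -3 - 18*X*k (o(k, X) = -3 + (X*(-3 - 3*5))*k = -3 + (X*(-3 - 15))*k = -3 + (X*(-18))*k = -3 + (-18*X)*k = -3 - 18*X*k)
36*(√(2 + 6)*o(6 - 1*1, 3) - 3) = 36*(√(2 + 6)*(-3 - 18*3*(6 - 1*1)) - 3) = 36*(√8*(-3 - 18*3*(6 - 1)) - 3) = 36*((2*√2)*(-3 - 18*3*5) - 3) = 36*((2*√2)*(-3 - 270) - 3) = 36*((2*√2)*(-273) - 3) = 36*(-546*√2 - 3) = 36*(-3 - 546*√2) = -108 - 19656*√2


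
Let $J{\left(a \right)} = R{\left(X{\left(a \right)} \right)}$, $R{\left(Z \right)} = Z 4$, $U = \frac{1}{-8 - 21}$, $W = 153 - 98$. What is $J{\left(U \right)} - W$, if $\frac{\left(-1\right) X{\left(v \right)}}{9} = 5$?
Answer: $-235$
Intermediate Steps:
$W = 55$ ($W = 153 - 98 = 55$)
$U = - \frac{1}{29}$ ($U = \frac{1}{-29} = - \frac{1}{29} \approx -0.034483$)
$X{\left(v \right)} = -45$ ($X{\left(v \right)} = \left(-9\right) 5 = -45$)
$R{\left(Z \right)} = 4 Z$
$J{\left(a \right)} = -180$ ($J{\left(a \right)} = 4 \left(-45\right) = -180$)
$J{\left(U \right)} - W = -180 - 55 = -235$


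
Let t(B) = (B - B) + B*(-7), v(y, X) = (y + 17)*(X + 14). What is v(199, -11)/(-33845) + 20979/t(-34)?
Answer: 101411433/1150730 ≈ 88.128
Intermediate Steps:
v(y, X) = (14 + X)*(17 + y) (v(y, X) = (17 + y)*(14 + X) = (14 + X)*(17 + y))
t(B) = -7*B (t(B) = 0 - 7*B = -7*B)
v(199, -11)/(-33845) + 20979/t(-34) = (238 + 14*199 + 17*(-11) - 11*199)/(-33845) + 20979/((-7*(-34))) = (238 + 2786 - 187 - 2189)*(-1/33845) + 20979/238 = 648*(-1/33845) + 20979*(1/238) = -648/33845 + 2997/34 = 101411433/1150730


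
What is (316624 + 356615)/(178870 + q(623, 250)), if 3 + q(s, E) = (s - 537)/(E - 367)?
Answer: 78768963/20927353 ≈ 3.7639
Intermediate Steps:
q(s, E) = -3 + (-537 + s)/(-367 + E) (q(s, E) = -3 + (s - 537)/(E - 367) = -3 + (-537 + s)/(-367 + E))
(316624 + 356615)/(178870 + q(623, 250)) = (316624 + 356615)/(178870 + (564 + 623 - 3*250)/(-367 + 250)) = 673239/(178870 + (564 + 623 - 750)/(-117)) = 673239/(178870 - 1/117*437) = 673239/(178870 - 437/117) = 673239/(20927353/117) = 673239*(117/20927353) = 78768963/20927353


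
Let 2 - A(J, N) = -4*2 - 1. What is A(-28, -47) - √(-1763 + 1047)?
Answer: 11 - 2*I*√179 ≈ 11.0 - 26.758*I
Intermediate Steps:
A(J, N) = 11 (A(J, N) = 2 - (-4*2 - 1) = 2 - (-8 - 1) = 2 - 1*(-9) = 2 + 9 = 11)
A(-28, -47) - √(-1763 + 1047) = 11 - √(-1763 + 1047) = 11 - √(-716) = 11 - 2*I*√179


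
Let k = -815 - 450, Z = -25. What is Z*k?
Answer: 31625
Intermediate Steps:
k = -1265
Z*k = -25*(-1265) = 31625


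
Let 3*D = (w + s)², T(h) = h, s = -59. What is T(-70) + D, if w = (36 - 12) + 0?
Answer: 1015/3 ≈ 338.33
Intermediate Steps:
w = 24 (w = 24 + 0 = 24)
D = 1225/3 (D = (24 - 59)²/3 = (⅓)*(-35)² = (⅓)*1225 = 1225/3 ≈ 408.33)
T(-70) + D = -70 + 1225/3 = 1015/3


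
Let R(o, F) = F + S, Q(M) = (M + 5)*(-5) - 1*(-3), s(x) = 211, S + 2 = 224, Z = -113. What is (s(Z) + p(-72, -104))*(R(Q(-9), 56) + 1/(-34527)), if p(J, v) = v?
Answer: 1027040035/34527 ≈ 29746.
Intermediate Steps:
S = 222 (S = -2 + 224 = 222)
Q(M) = -22 - 5*M (Q(M) = (5 + M)*(-5) + 3 = (-25 - 5*M) + 3 = -22 - 5*M)
R(o, F) = 222 + F (R(o, F) = F + 222 = 222 + F)
(s(Z) + p(-72, -104))*(R(Q(-9), 56) + 1/(-34527)) = (211 - 104)*((222 + 56) + 1/(-34527)) = 107*(278 - 1/34527) = 107*(9598505/34527) = 1027040035/34527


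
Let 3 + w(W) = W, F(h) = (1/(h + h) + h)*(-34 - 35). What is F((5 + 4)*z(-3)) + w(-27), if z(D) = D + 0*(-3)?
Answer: 33017/18 ≈ 1834.3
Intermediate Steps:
z(D) = D (z(D) = D + 0 = D)
F(h) = -69*h - 69/(2*h) (F(h) = (1/(2*h) + h)*(-69) = (h + 1/(2*h))*(-69) = -69*h - 69/(2*h))
w(W) = -3 + W
F((5 + 4)*z(-3)) + w(-27) = (-69*(5 + 4)*(-3) - 69*(-1/(3*(5 + 4)))/2) + (-3 - 27) = (-621*(-3) - 69/(2*(9*(-3)))) - 30 = (-69*(-27) - 69/2/(-27)) - 30 = (1863 - 69/2*(-1/27)) - 30 = (1863 + 23/18) - 30 = 33557/18 - 30 = 33017/18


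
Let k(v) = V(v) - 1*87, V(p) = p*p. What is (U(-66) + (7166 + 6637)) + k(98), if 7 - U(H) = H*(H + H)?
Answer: 14615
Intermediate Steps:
V(p) = p**2
k(v) = -87 + v**2 (k(v) = v**2 - 1*87 = v**2 - 87 = -87 + v**2)
U(H) = 7 - 2*H**2 (U(H) = 7 - H*(H + H) = 7 - H*2*H = 7 - 2*H**2)
(U(-66) + (7166 + 6637)) + k(98) = ((7 - 2*(-66)**2) + (7166 + 6637)) + (-87 + 98**2) = ((7 - 2*4356) + 13803) + (-87 + 9604) = ((7 - 8712) + 13803) + 9517 = (-8705 + 13803) + 9517 = 5098 + 9517 = 14615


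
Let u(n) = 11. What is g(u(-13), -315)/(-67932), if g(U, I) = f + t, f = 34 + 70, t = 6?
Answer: -55/33966 ≈ -0.0016193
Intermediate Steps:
f = 104
g(U, I) = 110 (g(U, I) = 104 + 6 = 110)
g(u(-13), -315)/(-67932) = 110/(-67932) = 110*(-1/67932) = -55/33966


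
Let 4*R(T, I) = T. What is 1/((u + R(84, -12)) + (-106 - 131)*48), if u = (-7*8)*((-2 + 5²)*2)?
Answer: -1/13931 ≈ -7.1782e-5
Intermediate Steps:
R(T, I) = T/4
u = -2576 (u = -56*(-2 + 25)*2 = -1288*2 = -56*46 = -2576)
1/((u + R(84, -12)) + (-106 - 131)*48) = 1/((-2576 + (¼)*84) + (-106 - 131)*48) = 1/((-2576 + 21) - 237*48) = 1/(-2555 - 11376) = 1/(-13931) = -1/13931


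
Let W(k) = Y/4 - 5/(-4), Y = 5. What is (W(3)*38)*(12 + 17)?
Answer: 2755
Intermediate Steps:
W(k) = 5/2 (W(k) = 5/4 - 5/(-4) = 5*(1/4) - 5*(-1/4) = 5/4 + 5/4 = 5/2)
(W(3)*38)*(12 + 17) = ((5/2)*38)*(12 + 17) = 95*29 = 2755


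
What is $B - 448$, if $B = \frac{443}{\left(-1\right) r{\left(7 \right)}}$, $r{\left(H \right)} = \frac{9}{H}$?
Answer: $- \frac{7133}{9} \approx -792.56$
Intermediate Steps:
$B = - \frac{3101}{9}$ ($B = \frac{443}{\left(-1\right) \frac{9}{7}} = \frac{443}{- \frac{9}{7}} = 443 \left(- \frac{7}{9}\right) = - \frac{3101}{9} \approx -344.56$)
$B - 448 = - \frac{3101}{9} - 448 = - \frac{7133}{9}$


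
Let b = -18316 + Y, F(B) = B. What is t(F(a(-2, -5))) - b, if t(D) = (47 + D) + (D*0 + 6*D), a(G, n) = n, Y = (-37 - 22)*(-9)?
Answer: 17797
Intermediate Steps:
Y = 531 (Y = -59*(-9) = 531)
t(D) = 47 + 7*D (t(D) = (47 + D) + (0 + 6*D) = (47 + D) + 6*D = 47 + 7*D)
b = -17785 (b = -18316 + 531 = -17785)
t(F(a(-2, -5))) - b = (47 + 7*(-5)) - 1*(-17785) = (47 - 35) + 17785 = 12 + 17785 = 17797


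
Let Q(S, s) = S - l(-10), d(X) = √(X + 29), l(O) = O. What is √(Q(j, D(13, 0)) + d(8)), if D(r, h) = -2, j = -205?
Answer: √(-195 + √37) ≈ 13.745*I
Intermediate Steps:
d(X) = √(29 + X)
Q(S, s) = 10 + S (Q(S, s) = S - 1*(-10) = S + 10 = 10 + S)
√(Q(j, D(13, 0)) + d(8)) = √((10 - 205) + √(29 + 8)) = √(-195 + √37)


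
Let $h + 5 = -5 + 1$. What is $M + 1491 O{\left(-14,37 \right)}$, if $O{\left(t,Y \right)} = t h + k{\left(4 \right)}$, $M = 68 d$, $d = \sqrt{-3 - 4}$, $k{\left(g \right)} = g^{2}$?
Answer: $211722 + 68 i \sqrt{7} \approx 2.1172 \cdot 10^{5} + 179.91 i$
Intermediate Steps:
$h = -9$ ($h = -5 + \left(-5 + 1\right) = -5 - 4 = -9$)
$d = i \sqrt{7}$ ($d = \sqrt{-7} = i \sqrt{7} \approx 2.6458 i$)
$M = 68 i \sqrt{7} \approx 179.91 i$
$O{\left(t,Y \right)} = 16 - 9 t$ ($O{\left(t,Y \right)} = t \left(-9\right) + 4^{2} = - 9 t + 16 = 16 - 9 t$)
$M + 1491 O{\left(-14,37 \right)} = 68 i \sqrt{7} + 1491 \left(16 - -126\right) = 68 i \sqrt{7} + 1491 \left(16 + 126\right) = 68 i \sqrt{7} + 1491 \cdot 142 = 68 i \sqrt{7} + 211722 = 211722 + 68 i \sqrt{7}$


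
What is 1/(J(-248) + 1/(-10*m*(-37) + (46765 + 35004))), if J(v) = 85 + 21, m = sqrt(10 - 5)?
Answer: 141732295407/15023625046645 + 74*sqrt(5)/15023625046645 ≈ 0.0094340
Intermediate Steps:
m = sqrt(5) ≈ 2.2361
J(v) = 106
1/(J(-248) + 1/(-10*m*(-37) + (46765 + 35004))) = 1/(106 + 1/(-10*sqrt(5)*(-37) + (46765 + 35004))) = 1/(106 + 1/(370*sqrt(5) + 81769)) = 1/(106 + 1/(81769 + 370*sqrt(5)))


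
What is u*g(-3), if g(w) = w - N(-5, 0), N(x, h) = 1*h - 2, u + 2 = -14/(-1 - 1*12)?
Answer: 12/13 ≈ 0.92308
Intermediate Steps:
u = -12/13 (u = -2 - 14/(-1 - 1*12) = -2 - 14/(-1 - 12) = -2 - 14/(-13) = -2 - 14*(-1/13) = -2 + 14/13 = -12/13 ≈ -0.92308)
N(x, h) = -2 + h (N(x, h) = h - 2 = -2 + h)
g(w) = 2 + w (g(w) = w - (-2 + 0) = w - 1*(-2) = w + 2 = 2 + w)
u*g(-3) = -12*(2 - 3)/13 = -12/13*(-1) = 12/13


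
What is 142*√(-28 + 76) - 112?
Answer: -112 + 568*√3 ≈ 871.80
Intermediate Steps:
142*√(-28 + 76) - 112 = 142*√48 - 112 = 142*(4*√3) - 112 = 568*√3 - 112 = -112 + 568*√3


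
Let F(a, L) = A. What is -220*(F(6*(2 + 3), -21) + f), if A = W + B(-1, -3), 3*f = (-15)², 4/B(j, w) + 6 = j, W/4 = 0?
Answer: -114620/7 ≈ -16374.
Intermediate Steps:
W = 0 (W = 4*0 = 0)
B(j, w) = 4/(-6 + j)
f = 75 (f = (⅓)*(-15)² = (⅓)*225 = 75)
A = -4/7 (A = 0 + 4/(-6 - 1) = 0 + 4/(-7) = 0 + 4*(-⅐) = 0 - 4/7 = -4/7 ≈ -0.57143)
F(a, L) = -4/7
-220*(F(6*(2 + 3), -21) + f) = -220*(-4/7 + 75) = -220*521/7 = -114620/7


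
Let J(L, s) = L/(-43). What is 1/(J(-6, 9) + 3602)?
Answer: 43/154892 ≈ 0.00027761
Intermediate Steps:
J(L, s) = -L/43 (J(L, s) = L*(-1/43) = -L/43)
1/(J(-6, 9) + 3602) = 1/(-1/43*(-6) + 3602) = 1/(6/43 + 3602) = 1/(154892/43) = 43/154892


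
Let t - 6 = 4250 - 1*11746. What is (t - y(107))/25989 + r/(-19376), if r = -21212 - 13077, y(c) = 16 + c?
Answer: 743627333/503562864 ≈ 1.4767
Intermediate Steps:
t = -7490 (t = 6 + (4250 - 1*11746) = 6 + (4250 - 11746) = 6 - 7496 = -7490)
r = -34289
(t - y(107))/25989 + r/(-19376) = (-7490 - (16 + 107))/25989 - 34289/(-19376) = (-7490 - 1*123)*(1/25989) - 34289*(-1/19376) = (-7490 - 123)*(1/25989) + 34289/19376 = -7613*1/25989 + 34289/19376 = -7613/25989 + 34289/19376 = 743627333/503562864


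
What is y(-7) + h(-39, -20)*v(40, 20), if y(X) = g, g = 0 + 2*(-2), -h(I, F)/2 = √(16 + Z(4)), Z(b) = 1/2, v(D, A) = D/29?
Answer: -4 - 40*√66/29 ≈ -15.206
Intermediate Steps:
v(D, A) = D/29 (v(D, A) = D*(1/29) = D/29)
Z(b) = ½
h(I, F) = -√66 (h(I, F) = -2*√(16 + ½) = -√66)
g = -4 (g = 0 - 4 = -4)
y(X) = -4
y(-7) + h(-39, -20)*v(40, 20) = -4 + (-√66)*((1/29)*40) = -4 - √66*(40/29) = -4 - 40*√66/29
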